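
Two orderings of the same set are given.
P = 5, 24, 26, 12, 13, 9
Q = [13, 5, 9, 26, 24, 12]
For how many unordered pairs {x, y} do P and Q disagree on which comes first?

Assign each item its position (1..6) in the first ordering, then rewrite the second ordering as that position sequence:
positions: 5→1, 24→2, 26→3, 12→4, 13→5, 9→6
second ordering as positions: [5, 1, 6, 3, 2, 4]
Discordant pairs = inversions in this position sequence.
5: 1, 3, 2, 4 → 4
1: 0
6: 3, 2, 4 → 3
3: 2 → 1
2: 0
4: 0
Total: 4 + 0 + 3 + 1 + 0 + 0 = 8

There are 8 disagreeing pairs.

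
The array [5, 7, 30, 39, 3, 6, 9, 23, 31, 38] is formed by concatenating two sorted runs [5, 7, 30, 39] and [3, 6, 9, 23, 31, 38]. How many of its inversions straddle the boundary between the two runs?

Cross-inversions: 13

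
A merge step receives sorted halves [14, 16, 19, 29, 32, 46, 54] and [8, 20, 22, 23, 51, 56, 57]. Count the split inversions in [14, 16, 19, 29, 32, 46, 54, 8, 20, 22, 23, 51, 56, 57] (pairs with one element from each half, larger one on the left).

There are 20 split inversions.

For each element r of the right run, count left-run elements greater than r:
r = 8: 14, 16, 19, 29, 32, 46, 54 → 7
r = 20: 29, 32, 46, 54 → 4
r = 22: 29, 32, 46, 54 → 4
r = 23: 29, 32, 46, 54 → 4
r = 51: 54 → 1
r = 56: none → 0
r = 57: none → 0
Cross-inversions: 7 + 4 + 4 + 4 + 1 + 0 + 0 = 20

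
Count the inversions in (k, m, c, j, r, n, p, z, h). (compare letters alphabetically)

13 out-of-order pairs

Count, for each position, how many later elements it exceeds:
k: 3
m: 3
c: 0
j: 1
r: 3
n: 1
p: 1
z: 1
h: 0
Sum: 3 + 3 + 0 + 1 + 3 + 1 + 1 + 1 + 0 = 13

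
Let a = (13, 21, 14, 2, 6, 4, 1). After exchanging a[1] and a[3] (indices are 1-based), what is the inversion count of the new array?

Positions 1 and 3 hold 13 and 14; after swapping, the array is [14, 21, 13, 2, 6, 4, 1].
Count, for each position, how many later elements it exceeds:
14: 5
21: 5
13: 4
2: 1
6: 2
4: 1
1: 0
Sum: 5 + 5 + 4 + 1 + 2 + 1 + 0 = 18

18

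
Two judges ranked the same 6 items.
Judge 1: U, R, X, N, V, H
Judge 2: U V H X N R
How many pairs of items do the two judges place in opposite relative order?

Assign each item its position (1..6) in the first ordering, then rewrite the second ordering as that position sequence:
positions: U→1, R→2, X→3, N→4, V→5, H→6
second ordering as positions: [1, 5, 6, 3, 4, 2]
Discordant pairs = inversions in this position sequence.
1: 0
5: 3, 4, 2 → 3
6: 3, 4, 2 → 3
3: 2 → 1
4: 2 → 1
2: 0
Total: 0 + 3 + 3 + 1 + 1 + 0 = 8

8 discordant pairs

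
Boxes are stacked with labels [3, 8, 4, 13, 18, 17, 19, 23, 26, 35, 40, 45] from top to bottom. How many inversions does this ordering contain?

Element-by-element contributions:
3 → none → 0
8 → 4 → 1
4 → none → 0
13 → none → 0
18 → 17 → 1
17 → none → 0
19 → none → 0
23 → none → 0
26 → none → 0
35 → none → 0
40 → none → 0
45 → none → 0
Sum: 0 + 1 + 0 + 0 + 1 + 0 + 0 + 0 + 0 + 0 + 0 + 0 = 2

2 inversions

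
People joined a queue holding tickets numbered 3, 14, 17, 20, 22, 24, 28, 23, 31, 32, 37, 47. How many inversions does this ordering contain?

Inversions: 2

Sweep left to right; for each value list the smaller values that follow it:
3: 0
14: 0
17: 0
20: 0
22: 0
24: 1
28: 1
23: 0
31: 0
32: 0
37: 0
47: 0
Sum: 0 + 0 + 0 + 0 + 0 + 1 + 1 + 0 + 0 + 0 + 0 + 0 = 2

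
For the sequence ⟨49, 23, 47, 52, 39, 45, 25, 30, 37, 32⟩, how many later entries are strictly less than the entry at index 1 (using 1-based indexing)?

8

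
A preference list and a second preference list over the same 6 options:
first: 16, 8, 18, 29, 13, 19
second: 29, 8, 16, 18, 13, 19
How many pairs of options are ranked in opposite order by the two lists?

4

Assign each item its position (1..6) in the first ordering, then rewrite the second ordering as that position sequence:
positions: 16→1, 8→2, 18→3, 29→4, 13→5, 19→6
second ordering as positions: [4, 2, 1, 3, 5, 6]
Discordant pairs = inversions in this position sequence.
4: 2, 1, 3 → 3
2: 1 → 1
1: 0
3: 0
5: 0
6: 0
Total: 3 + 1 + 0 + 0 + 0 + 0 = 4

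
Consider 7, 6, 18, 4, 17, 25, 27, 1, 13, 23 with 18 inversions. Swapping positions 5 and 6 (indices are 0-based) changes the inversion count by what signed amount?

+1

Positions 5 and 6 hold 25 and 27; after swapping, the array is [7, 6, 18, 4, 17, 27, 25, 1, 13, 23].
Sweep left to right; for each value list the smaller values that follow it:
7 → 6, 4, 1 → 3
6 → 4, 1 → 2
18 → 4, 17, 1, 13 → 4
4 → 1 → 1
17 → 1, 13 → 2
27 → 25, 1, 13, 23 → 4
25 → 1, 13, 23 → 3
1 → none → 0
13 → none → 0
23 → none → 0
Sum: 3 + 2 + 4 + 1 + 2 + 4 + 3 + 0 + 0 + 0 = 19
Change: 19 − 18 = +1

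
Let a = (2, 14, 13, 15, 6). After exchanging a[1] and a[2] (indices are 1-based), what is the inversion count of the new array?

Positions 1 and 2 hold 2 and 14; after swapping, the array is [14, 2, 13, 15, 6].
For each element, count later entries that are smaller:
14 → 2, 13, 6 → 3
2 → none → 0
13 → 6 → 1
15 → 6 → 1
6 → none → 0
Sum: 3 + 0 + 1 + 1 + 0 = 5

Inversions: 5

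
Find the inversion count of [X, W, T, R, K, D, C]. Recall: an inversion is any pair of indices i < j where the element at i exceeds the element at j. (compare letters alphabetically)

For each element, count later entries that are smaller:
X: 6
W: 5
T: 4
R: 3
K: 2
D: 1
C: 0
Sum: 6 + 5 + 4 + 3 + 2 + 1 + 0 = 21

21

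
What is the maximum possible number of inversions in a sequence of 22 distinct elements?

Inversions: 231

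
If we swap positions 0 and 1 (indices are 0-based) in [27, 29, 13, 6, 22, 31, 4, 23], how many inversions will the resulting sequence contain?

Positions 0 and 1 hold 27 and 29; after swapping, the array is [29, 27, 13, 6, 22, 31, 4, 23].
Element-by-element contributions:
29 → 27, 13, 6, 22, 4, 23 → 6
27 → 13, 6, 22, 4, 23 → 5
13 → 6, 4 → 2
6 → 4 → 1
22 → 4 → 1
31 → 4, 23 → 2
4 → none → 0
23 → none → 0
Sum: 6 + 5 + 2 + 1 + 1 + 2 + 0 + 0 = 17

17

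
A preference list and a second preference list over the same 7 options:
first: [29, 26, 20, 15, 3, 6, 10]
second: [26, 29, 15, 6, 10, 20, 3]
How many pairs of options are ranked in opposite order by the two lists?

6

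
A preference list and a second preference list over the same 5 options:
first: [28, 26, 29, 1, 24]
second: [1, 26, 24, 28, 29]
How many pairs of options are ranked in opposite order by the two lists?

6 pairs

Assign each item its position (1..5) in the first ordering, then rewrite the second ordering as that position sequence:
positions: 28→1, 26→2, 29→3, 1→4, 24→5
second ordering as positions: [4, 2, 5, 1, 3]
Discordant pairs = inversions in this position sequence.
4: 2, 1, 3 → 3
2: 1 → 1
5: 1, 3 → 2
1: 0
3: 0
Total: 3 + 1 + 2 + 0 + 0 = 6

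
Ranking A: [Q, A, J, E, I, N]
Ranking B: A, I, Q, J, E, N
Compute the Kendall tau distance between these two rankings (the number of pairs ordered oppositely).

4

Assign each item its position (1..6) in the first ordering, then rewrite the second ordering as that position sequence:
positions: Q→1, A→2, J→3, E→4, I→5, N→6
second ordering as positions: [2, 5, 1, 3, 4, 6]
Discordant pairs = inversions in this position sequence.
2: 1 → 1
5: 1, 3, 4 → 3
1: 0
3: 0
4: 0
6: 0
Total: 1 + 3 + 0 + 0 + 0 + 0 = 4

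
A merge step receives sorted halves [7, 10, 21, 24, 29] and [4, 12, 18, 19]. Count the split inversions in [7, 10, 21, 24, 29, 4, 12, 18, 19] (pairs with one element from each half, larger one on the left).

14

For each element r of the right run, count left-run elements greater than r:
r = 4: 7, 10, 21, 24, 29 → 5
r = 12: 21, 24, 29 → 3
r = 18: 21, 24, 29 → 3
r = 19: 21, 24, 29 → 3
Cross-inversions: 5 + 3 + 3 + 3 = 14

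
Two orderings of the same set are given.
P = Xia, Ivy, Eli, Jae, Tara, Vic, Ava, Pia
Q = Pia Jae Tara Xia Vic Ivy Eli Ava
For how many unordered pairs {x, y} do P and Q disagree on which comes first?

Assign each item its position (1..8) in the first ordering, then rewrite the second ordering as that position sequence:
positions: Xia→1, Ivy→2, Eli→3, Jae→4, Tara→5, Vic→6, Ava→7, Pia→8
second ordering as positions: [8, 4, 5, 1, 6, 2, 3, 7]
Discordant pairs = inversions in this position sequence.
8: 4, 5, 1, 6, 2, 3, 7 → 7
4: 1, 2, 3 → 3
5: 1, 2, 3 → 3
1: 0
6: 2, 3 → 2
2: 0
3: 0
7: 0
Total: 7 + 3 + 3 + 0 + 2 + 0 + 0 + 0 = 15

15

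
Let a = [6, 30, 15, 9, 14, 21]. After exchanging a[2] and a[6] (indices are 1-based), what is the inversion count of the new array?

Positions 2 and 6 hold 30 and 21; after swapping, the array is [6, 21, 15, 9, 14, 30].
Element-by-element contributions:
6: 0
21: 3
15: 2
9: 0
14: 0
30: 0
Sum: 0 + 3 + 2 + 0 + 0 + 0 = 5

5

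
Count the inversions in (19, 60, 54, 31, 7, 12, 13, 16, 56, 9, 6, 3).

For each element, count later entries that are smaller:
19 → 7, 12, 13, 16, 9, 6, 3 → 7
60 → 54, 31, 7, 12, 13, 16, 56, 9, 6, 3 → 10
54 → 31, 7, 12, 13, 16, 9, 6, 3 → 8
31 → 7, 12, 13, 16, 9, 6, 3 → 7
7 → 6, 3 → 2
12 → 9, 6, 3 → 3
13 → 9, 6, 3 → 3
16 → 9, 6, 3 → 3
56 → 9, 6, 3 → 3
9 → 6, 3 → 2
6 → 3 → 1
3 → none → 0
Sum: 7 + 10 + 8 + 7 + 2 + 3 + 3 + 3 + 3 + 2 + 1 + 0 = 49

49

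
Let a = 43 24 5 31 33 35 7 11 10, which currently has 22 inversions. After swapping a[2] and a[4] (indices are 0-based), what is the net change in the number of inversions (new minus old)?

Positions 2 and 4 hold 5 and 33; after swapping, the array is [43, 24, 33, 31, 5, 35, 7, 11, 10].
For each element, count later entries that are smaller:
43: 8
24: 4
33: 5
31: 4
5: 0
35: 3
7: 0
11: 1
10: 0
Sum: 8 + 4 + 5 + 4 + 0 + 3 + 0 + 1 + 0 = 25
Change: 25 − 22 = +3

+3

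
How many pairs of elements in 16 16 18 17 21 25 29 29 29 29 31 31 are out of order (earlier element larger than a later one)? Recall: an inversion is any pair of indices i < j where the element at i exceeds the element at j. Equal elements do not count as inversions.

Out-of-order pairs: 1

Count, for each position, how many later elements it exceeds:
16: 0
16: 0
18: 1
17: 0
21: 0
25: 0
29: 0
29: 0
29: 0
29: 0
31: 0
31: 0
Sum: 0 + 0 + 1 + 0 + 0 + 0 + 0 + 0 + 0 + 0 + 0 + 0 = 1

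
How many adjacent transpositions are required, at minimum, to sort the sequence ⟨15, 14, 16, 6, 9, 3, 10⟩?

15

The minimum number of adjacent swaps to sort an array equals its inversion count, since every such swap removes exactly one inversion.
Count inversions — for each element, later elements that are smaller:
15: 14, 6, 9, 3, 10 → 5
14: 6, 9, 3, 10 → 4
16: 6, 9, 3, 10 → 4
6: 3 → 1
9: 3 → 1
3: none → 0
10: none → 0
Total inversions: 5 + 4 + 4 + 1 + 1 + 0 + 0 = 15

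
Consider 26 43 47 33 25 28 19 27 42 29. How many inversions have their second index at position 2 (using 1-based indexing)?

0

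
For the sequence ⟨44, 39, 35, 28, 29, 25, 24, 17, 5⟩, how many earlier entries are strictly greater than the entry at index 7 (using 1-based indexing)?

6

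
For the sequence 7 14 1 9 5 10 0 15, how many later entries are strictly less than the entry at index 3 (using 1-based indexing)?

The element at index 3 is 1.
Elements after it: 9, 5, 10, 0, 15
Those smaller than 1: 0

1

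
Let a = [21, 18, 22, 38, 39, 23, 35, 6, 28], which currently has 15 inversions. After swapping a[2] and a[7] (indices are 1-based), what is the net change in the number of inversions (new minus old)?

Positions 2 and 7 hold 18 and 35; after swapping, the array is [21, 35, 22, 38, 39, 23, 18, 6, 28].
Element-by-element contributions:
21 → 18, 6 → 2
35 → 22, 23, 18, 6, 28 → 5
22 → 18, 6 → 2
38 → 23, 18, 6, 28 → 4
39 → 23, 18, 6, 28 → 4
23 → 18, 6 → 2
18 → 6 → 1
6 → none → 0
28 → none → 0
Sum: 2 + 5 + 2 + 4 + 4 + 2 + 1 + 0 + 0 = 20
Change: 20 − 15 = +5

+5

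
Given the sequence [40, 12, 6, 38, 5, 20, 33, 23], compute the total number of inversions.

15

Element-by-element contributions:
40: 7
12: 2
6: 1
38: 4
5: 0
20: 0
33: 1
23: 0
Sum: 7 + 2 + 1 + 4 + 0 + 0 + 1 + 0 = 15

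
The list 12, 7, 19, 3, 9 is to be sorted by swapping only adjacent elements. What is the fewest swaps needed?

6

Minimum adjacent swaps = number of inversions (each swap of adjacent out-of-order elements removes one inversion and no swap can remove more).
Count inversions — for each element, later elements that are smaller:
12: 7, 3, 9 → 3
7: 3 → 1
19: 3, 9 → 2
3: none → 0
9: none → 0
Total inversions: 3 + 1 + 2 + 0 + 0 = 6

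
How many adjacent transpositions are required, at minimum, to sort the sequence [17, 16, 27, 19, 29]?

2

Each adjacent swap fixes exactly one inversion, so the minimum swap count equals the number of inversions.
Count inversions — for each element, later elements that are smaller:
17: 16 → 1
16: none → 0
27: 19 → 1
19: none → 0
29: none → 0
Total inversions: 1 + 0 + 1 + 0 + 0 = 2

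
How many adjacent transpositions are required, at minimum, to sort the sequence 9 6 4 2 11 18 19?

6

The minimum number of adjacent swaps to sort an array equals its inversion count, since every such swap removes exactly one inversion.
Count inversions — for each element, later elements that are smaller:
9: 6, 4, 2 → 3
6: 4, 2 → 2
4: 2 → 1
2: none → 0
11: none → 0
18: none → 0
19: none → 0
Total inversions: 3 + 2 + 1 + 0 + 0 + 0 + 0 = 6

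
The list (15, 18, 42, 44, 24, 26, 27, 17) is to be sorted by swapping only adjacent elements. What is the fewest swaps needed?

Minimum adjacent swaps = number of inversions (each swap of adjacent out-of-order elements removes one inversion and no swap can remove more).
Count inversions — for each element, later elements that are smaller:
15: none → 0
18: 17 → 1
42: 24, 26, 27, 17 → 4
44: 24, 26, 27, 17 → 4
24: 17 → 1
26: 17 → 1
27: 17 → 1
17: none → 0
Total inversions: 0 + 1 + 4 + 4 + 1 + 1 + 1 + 0 = 12

There are 12 adjacent swaps.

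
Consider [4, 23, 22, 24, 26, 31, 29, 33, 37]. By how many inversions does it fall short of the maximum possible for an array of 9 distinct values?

34

Maximum inversions for 9 distinct elements is C(9, 2) = 9·8/2 = 36.
Current inversions — for each element, count later smaller elements:
4: 0
23: 1
22: 0
24: 0
26: 0
31: 1
29: 0
33: 0
37: 0
Current total: 0 + 1 + 0 + 0 + 0 + 1 + 0 + 0 + 0 = 2
Shortfall: 36 − 2 = 34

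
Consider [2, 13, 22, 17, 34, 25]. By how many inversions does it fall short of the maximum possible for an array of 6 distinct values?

13 inversions short

Maximum inversions for 6 distinct elements is C(6, 2) = 6·5/2 = 15.
Current inversions — for each element, count later smaller elements:
2: 0
13: 0
22: 1
17: 0
34: 1
25: 0
Current total: 0 + 0 + 1 + 0 + 1 + 0 = 2
Shortfall: 15 − 2 = 13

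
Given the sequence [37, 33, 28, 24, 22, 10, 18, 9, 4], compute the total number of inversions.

For each element, count later entries that are smaller:
37: 8
33: 7
28: 6
24: 5
22: 4
10: 2
18: 2
9: 1
4: 0
Sum: 8 + 7 + 6 + 5 + 4 + 2 + 2 + 1 + 0 = 35

35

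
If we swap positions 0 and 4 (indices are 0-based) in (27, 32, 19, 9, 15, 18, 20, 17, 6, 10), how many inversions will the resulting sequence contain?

Inversions: 30

Positions 0 and 4 hold 27 and 15; after swapping, the array is [15, 32, 19, 9, 27, 18, 20, 17, 6, 10].
Sweep left to right; for each value list the smaller values that follow it:
15 → 9, 6, 10 → 3
32 → 19, 9, 27, 18, 20, 17, 6, 10 → 8
19 → 9, 18, 17, 6, 10 → 5
9 → 6 → 1
27 → 18, 20, 17, 6, 10 → 5
18 → 17, 6, 10 → 3
20 → 17, 6, 10 → 3
17 → 6, 10 → 2
6 → none → 0
10 → none → 0
Sum: 3 + 8 + 5 + 1 + 5 + 3 + 3 + 2 + 0 + 0 = 30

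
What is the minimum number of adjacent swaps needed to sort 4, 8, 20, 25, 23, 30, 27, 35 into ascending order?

Adjacent swaps: 2

Each adjacent swap fixes exactly one inversion, so the minimum swap count equals the number of inversions.
Count inversions — for each element, later elements that are smaller:
4: none → 0
8: none → 0
20: none → 0
25: 23 → 1
23: none → 0
30: 27 → 1
27: none → 0
35: none → 0
Total inversions: 0 + 0 + 0 + 1 + 0 + 1 + 0 + 0 = 2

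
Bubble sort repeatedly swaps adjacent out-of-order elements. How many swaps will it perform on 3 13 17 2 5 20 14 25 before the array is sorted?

7 swaps

The minimum number of adjacent swaps to sort an array equals its inversion count, since every such swap removes exactly one inversion.
Count inversions — for each element, later elements that are smaller:
3: 2 → 1
13: 2, 5 → 2
17: 2, 5, 14 → 3
2: none → 0
5: none → 0
20: 14 → 1
14: none → 0
25: none → 0
Total inversions: 1 + 2 + 3 + 0 + 0 + 1 + 0 + 0 = 7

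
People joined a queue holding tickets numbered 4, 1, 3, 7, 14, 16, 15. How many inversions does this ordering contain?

3

Element-by-element contributions:
4 → 1, 3 → 2
1 → none → 0
3 → none → 0
7 → none → 0
14 → none → 0
16 → 15 → 1
15 → none → 0
Sum: 2 + 0 + 0 + 0 + 0 + 1 + 0 = 3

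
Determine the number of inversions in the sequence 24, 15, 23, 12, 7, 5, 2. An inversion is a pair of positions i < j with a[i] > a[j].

Count, for each position, how many later elements it exceeds:
24 → 15, 23, 12, 7, 5, 2 → 6
15 → 12, 7, 5, 2 → 4
23 → 12, 7, 5, 2 → 4
12 → 7, 5, 2 → 3
7 → 5, 2 → 2
5 → 2 → 1
2 → none → 0
Sum: 6 + 4 + 4 + 3 + 2 + 1 + 0 = 20

There are 20 inversions.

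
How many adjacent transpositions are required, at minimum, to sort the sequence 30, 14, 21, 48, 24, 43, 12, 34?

The minimum number of adjacent swaps to sort an array equals its inversion count, since every such swap removes exactly one inversion.
Count inversions — for each element, later elements that are smaller:
30: 14, 21, 24, 12 → 4
14: 12 → 1
21: 12 → 1
48: 24, 43, 12, 34 → 4
24: 12 → 1
43: 12, 34 → 2
12: none → 0
34: none → 0
Total inversions: 4 + 1 + 1 + 4 + 1 + 2 + 0 + 0 = 13

13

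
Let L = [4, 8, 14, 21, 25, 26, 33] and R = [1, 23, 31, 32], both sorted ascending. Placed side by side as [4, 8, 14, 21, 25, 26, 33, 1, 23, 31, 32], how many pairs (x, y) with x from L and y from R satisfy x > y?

For each element r of the right run, count left-run elements greater than r:
r = 1: 4, 8, 14, 21, 25, 26, 33 → 7
r = 23: 25, 26, 33 → 3
r = 31: 33 → 1
r = 32: 33 → 1
Cross-inversions: 7 + 3 + 1 + 1 = 12

12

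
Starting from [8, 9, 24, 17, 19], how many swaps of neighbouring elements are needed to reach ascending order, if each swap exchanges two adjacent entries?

Each adjacent swap fixes exactly one inversion, so the minimum swap count equals the number of inversions.
Count inversions — for each element, later elements that are smaller:
8: none → 0
9: none → 0
24: 17, 19 → 2
17: none → 0
19: none → 0
Total inversions: 0 + 0 + 2 + 0 + 0 = 2

2 swaps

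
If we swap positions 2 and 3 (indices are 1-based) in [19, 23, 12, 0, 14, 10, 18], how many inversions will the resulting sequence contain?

Positions 2 and 3 hold 23 and 12; after swapping, the array is [19, 12, 23, 0, 14, 10, 18].
Count, for each position, how many later elements it exceeds:
19: 5
12: 2
23: 4
0: 0
14: 1
10: 0
18: 0
Sum: 5 + 2 + 4 + 0 + 1 + 0 + 0 = 12

12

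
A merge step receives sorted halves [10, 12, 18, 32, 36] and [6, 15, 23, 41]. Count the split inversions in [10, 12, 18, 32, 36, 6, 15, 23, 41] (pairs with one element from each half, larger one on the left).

10 split inversions

Count, for every r in R, how many entries of L exceed r:
r = 6: 10, 12, 18, 32, 36 → 5
r = 15: 18, 32, 36 → 3
r = 23: 32, 36 → 2
r = 41: none → 0
Cross-inversions: 5 + 3 + 2 + 0 = 10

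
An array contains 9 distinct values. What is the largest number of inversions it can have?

The maximum occurs when the array is in strictly decreasing order: every one of the C(9, 2) pairs is inverted.
C(9, 2) = 9·8/2 = 36

36 inversions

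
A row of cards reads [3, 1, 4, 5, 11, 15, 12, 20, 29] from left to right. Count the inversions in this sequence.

2

Count, for each position, how many later elements it exceeds:
3 → 1 → 1
1 → none → 0
4 → none → 0
5 → none → 0
11 → none → 0
15 → 12 → 1
12 → none → 0
20 → none → 0
29 → none → 0
Sum: 1 + 0 + 0 + 0 + 0 + 1 + 0 + 0 + 0 = 2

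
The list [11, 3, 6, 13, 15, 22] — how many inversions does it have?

Inversions: 2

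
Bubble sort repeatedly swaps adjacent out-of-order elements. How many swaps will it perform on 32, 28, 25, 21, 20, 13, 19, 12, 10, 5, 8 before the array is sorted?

53

Each adjacent swap fixes exactly one inversion, so the minimum swap count equals the number of inversions.
Count inversions — for each element, later elements that are smaller:
32: 28, 25, 21, 20, 13, 19, 12, 10, 5, 8 → 10
28: 25, 21, 20, 13, 19, 12, 10, 5, 8 → 9
25: 21, 20, 13, 19, 12, 10, 5, 8 → 8
21: 20, 13, 19, 12, 10, 5, 8 → 7
20: 13, 19, 12, 10, 5, 8 → 6
13: 12, 10, 5, 8 → 4
19: 12, 10, 5, 8 → 4
12: 10, 5, 8 → 3
10: 5, 8 → 2
5: none → 0
8: none → 0
Total inversions: 10 + 9 + 8 + 7 + 6 + 4 + 4 + 3 + 2 + 0 + 0 = 53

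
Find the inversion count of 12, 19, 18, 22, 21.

Inversions: 2

Out-of-order index pairs (1-indexed):
(2,3): 19 > 18
(4,5): 22 > 21
That's 2 pairs.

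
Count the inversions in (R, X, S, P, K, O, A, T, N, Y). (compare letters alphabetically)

Count, for each position, how many later elements it exceeds:
R → P, K, O, A, N → 5
X → S, P, K, O, A, T, N → 7
S → P, K, O, A, N → 5
P → K, O, A, N → 4
K → A → 1
O → A, N → 2
A → none → 0
T → N → 1
N → none → 0
Y → none → 0
Sum: 5 + 7 + 5 + 4 + 1 + 2 + 0 + 1 + 0 + 0 = 25

Inversions: 25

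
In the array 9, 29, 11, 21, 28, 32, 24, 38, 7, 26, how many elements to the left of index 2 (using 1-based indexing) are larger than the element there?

0

The element at index 2 is 29.
Elements before it: 9
None of them are larger than 29.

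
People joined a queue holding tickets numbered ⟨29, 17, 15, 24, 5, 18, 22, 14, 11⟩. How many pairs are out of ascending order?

Sweep left to right; for each value list the smaller values that follow it:
29: 8
17: 4
15: 3
24: 5
5: 0
18: 2
22: 2
14: 1
11: 0
Sum: 8 + 4 + 3 + 5 + 0 + 2 + 2 + 1 + 0 = 25

Inversions: 25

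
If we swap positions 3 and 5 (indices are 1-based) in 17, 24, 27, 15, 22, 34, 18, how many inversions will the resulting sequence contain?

There are 8 inversions.

Positions 3 and 5 hold 27 and 22; after swapping, the array is [17, 24, 22, 15, 27, 34, 18].
Element-by-element contributions:
17 → 15 → 1
24 → 22, 15, 18 → 3
22 → 15, 18 → 2
15 → none → 0
27 → 18 → 1
34 → 18 → 1
18 → none → 0
Sum: 1 + 3 + 2 + 0 + 1 + 1 + 0 = 8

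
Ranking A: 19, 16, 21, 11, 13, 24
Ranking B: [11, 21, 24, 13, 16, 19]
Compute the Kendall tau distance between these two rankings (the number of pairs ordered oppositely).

Assign each item its position (1..6) in the first ordering, then rewrite the second ordering as that position sequence:
positions: 19→1, 16→2, 21→3, 11→4, 13→5, 24→6
second ordering as positions: [4, 3, 6, 5, 2, 1]
Discordant pairs = inversions in this position sequence.
4: 3, 2, 1 → 3
3: 2, 1 → 2
6: 5, 2, 1 → 3
5: 2, 1 → 2
2: 1 → 1
1: 0
Total: 3 + 2 + 3 + 2 + 1 + 0 = 11

11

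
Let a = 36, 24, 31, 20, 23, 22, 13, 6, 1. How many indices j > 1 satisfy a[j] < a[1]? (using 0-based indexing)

The element at index 1 is 24.
Elements after it: 31, 20, 23, 22, 13, 6, 1
Those smaller than 24: 20, 23, 22, 13, 6, 1

6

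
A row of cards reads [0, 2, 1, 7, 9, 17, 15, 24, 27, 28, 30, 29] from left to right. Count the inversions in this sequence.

3 out-of-order pairs

Element-by-element contributions:
0 → none → 0
2 → 1 → 1
1 → none → 0
7 → none → 0
9 → none → 0
17 → 15 → 1
15 → none → 0
24 → none → 0
27 → none → 0
28 → none → 0
30 → 29 → 1
29 → none → 0
Sum: 0 + 1 + 0 + 0 + 0 + 1 + 0 + 0 + 0 + 0 + 1 + 0 = 3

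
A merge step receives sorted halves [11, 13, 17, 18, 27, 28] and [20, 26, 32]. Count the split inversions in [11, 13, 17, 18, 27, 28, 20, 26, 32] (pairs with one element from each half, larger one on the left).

There are 4 split inversions.

For each element r of the right run, count left-run elements greater than r:
r = 20: 27, 28 → 2
r = 26: 27, 28 → 2
r = 32: none → 0
Cross-inversions: 2 + 2 + 0 = 4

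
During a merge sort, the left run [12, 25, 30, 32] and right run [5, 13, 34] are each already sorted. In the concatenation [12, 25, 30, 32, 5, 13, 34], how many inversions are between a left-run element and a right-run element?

Split inversions: 7

Count, for every r in R, how many entries of L exceed r:
r = 5: 12, 25, 30, 32 → 4
r = 13: 25, 30, 32 → 3
r = 34: none → 0
Cross-inversions: 4 + 3 + 0 = 7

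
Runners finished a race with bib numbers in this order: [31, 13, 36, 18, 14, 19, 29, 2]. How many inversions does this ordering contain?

17 inversions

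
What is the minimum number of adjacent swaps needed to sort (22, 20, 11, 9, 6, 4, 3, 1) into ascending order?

Each adjacent swap fixes exactly one inversion, so the minimum swap count equals the number of inversions.
Count inversions — for each element, later elements that are smaller:
22: 20, 11, 9, 6, 4, 3, 1 → 7
20: 11, 9, 6, 4, 3, 1 → 6
11: 9, 6, 4, 3, 1 → 5
9: 6, 4, 3, 1 → 4
6: 4, 3, 1 → 3
4: 3, 1 → 2
3: 1 → 1
1: none → 0
Total inversions: 7 + 6 + 5 + 4 + 3 + 2 + 1 + 0 = 28

28 adjacent swaps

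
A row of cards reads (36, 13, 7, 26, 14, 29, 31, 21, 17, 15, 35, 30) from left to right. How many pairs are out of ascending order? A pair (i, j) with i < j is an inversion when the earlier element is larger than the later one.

27 out-of-order pairs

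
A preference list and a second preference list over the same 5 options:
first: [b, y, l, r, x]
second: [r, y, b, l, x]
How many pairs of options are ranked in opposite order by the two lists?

Assign each item its position (1..5) in the first ordering, then rewrite the second ordering as that position sequence:
positions: b→1, y→2, l→3, r→4, x→5
second ordering as positions: [4, 2, 1, 3, 5]
Discordant pairs = inversions in this position sequence.
4: 2, 1, 3 → 3
2: 1 → 1
1: 0
3: 0
5: 0
Total: 3 + 1 + 0 + 0 + 0 = 4

4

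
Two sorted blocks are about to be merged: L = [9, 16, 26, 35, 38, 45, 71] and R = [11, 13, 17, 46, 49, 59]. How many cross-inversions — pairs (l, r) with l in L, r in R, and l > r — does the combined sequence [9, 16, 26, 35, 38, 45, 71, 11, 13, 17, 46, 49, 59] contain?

20 split inversions

For each element r of the right run, count left-run elements greater than r:
r = 11: 16, 26, 35, 38, 45, 71 → 6
r = 13: 16, 26, 35, 38, 45, 71 → 6
r = 17: 26, 35, 38, 45, 71 → 5
r = 46: 71 → 1
r = 49: 71 → 1
r = 59: 71 → 1
Cross-inversions: 6 + 6 + 5 + 1 + 1 + 1 = 20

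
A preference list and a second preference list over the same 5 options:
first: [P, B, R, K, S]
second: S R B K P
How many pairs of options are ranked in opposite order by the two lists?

Assign each item its position (1..5) in the first ordering, then rewrite the second ordering as that position sequence:
positions: P→1, B→2, R→3, K→4, S→5
second ordering as positions: [5, 3, 2, 4, 1]
Discordant pairs = inversions in this position sequence.
5: 3, 2, 4, 1 → 4
3: 2, 1 → 2
2: 1 → 1
4: 1 → 1
1: 0
Total: 4 + 2 + 1 + 1 + 0 = 8

8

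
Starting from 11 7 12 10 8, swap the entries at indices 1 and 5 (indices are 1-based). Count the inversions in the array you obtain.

Positions 1 and 5 hold 11 and 8; after swapping, the array is [8, 7, 12, 10, 11].
Count, for each position, how many later elements it exceeds:
8: 1
7: 0
12: 2
10: 0
11: 0
Sum: 1 + 0 + 2 + 0 + 0 = 3

3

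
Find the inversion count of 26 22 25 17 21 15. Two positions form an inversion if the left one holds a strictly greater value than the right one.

13

Count, for each position, how many later elements it exceeds:
26 → 22, 25, 17, 21, 15 → 5
22 → 17, 21, 15 → 3
25 → 17, 21, 15 → 3
17 → 15 → 1
21 → 15 → 1
15 → none → 0
Sum: 5 + 3 + 3 + 1 + 1 + 0 = 13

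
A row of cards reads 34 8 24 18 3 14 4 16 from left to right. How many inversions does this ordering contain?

Sweep left to right; for each value list the smaller values that follow it:
34 → 8, 24, 18, 3, 14, 4, 16 → 7
8 → 3, 4 → 2
24 → 18, 3, 14, 4, 16 → 5
18 → 3, 14, 4, 16 → 4
3 → none → 0
14 → 4 → 1
4 → none → 0
16 → none → 0
Sum: 7 + 2 + 5 + 4 + 0 + 1 + 0 + 0 = 19

19 out-of-order pairs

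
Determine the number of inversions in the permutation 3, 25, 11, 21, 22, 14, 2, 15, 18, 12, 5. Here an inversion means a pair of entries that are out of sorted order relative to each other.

32

Element-by-element contributions:
3: 1
25: 9
11: 2
21: 6
22: 6
14: 3
2: 0
15: 2
18: 2
12: 1
5: 0
Sum: 1 + 9 + 2 + 6 + 6 + 3 + 0 + 2 + 2 + 1 + 0 = 32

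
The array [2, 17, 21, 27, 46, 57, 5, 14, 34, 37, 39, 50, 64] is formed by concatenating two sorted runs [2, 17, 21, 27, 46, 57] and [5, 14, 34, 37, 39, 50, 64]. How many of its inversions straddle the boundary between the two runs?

17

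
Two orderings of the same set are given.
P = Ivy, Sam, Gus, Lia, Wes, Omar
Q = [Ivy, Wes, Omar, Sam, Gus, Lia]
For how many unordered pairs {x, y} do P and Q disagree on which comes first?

Assign each item its position (1..6) in the first ordering, then rewrite the second ordering as that position sequence:
positions: Ivy→1, Sam→2, Gus→3, Lia→4, Wes→5, Omar→6
second ordering as positions: [1, 5, 6, 2, 3, 4]
Discordant pairs = inversions in this position sequence.
1: 0
5: 2, 3, 4 → 3
6: 2, 3, 4 → 3
2: 0
3: 0
4: 0
Total: 0 + 3 + 3 + 0 + 0 + 0 = 6

There are 6 disagreeing pairs.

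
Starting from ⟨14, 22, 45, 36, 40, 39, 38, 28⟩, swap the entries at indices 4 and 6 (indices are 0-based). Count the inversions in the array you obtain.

There are 9 inversions.

Positions 4 and 6 hold 40 and 38; after swapping, the array is [14, 22, 45, 36, 38, 39, 40, 28].
Element-by-element contributions:
14 → none → 0
22 → none → 0
45 → 36, 38, 39, 40, 28 → 5
36 → 28 → 1
38 → 28 → 1
39 → 28 → 1
40 → 28 → 1
28 → none → 0
Sum: 0 + 0 + 5 + 1 + 1 + 1 + 1 + 0 = 9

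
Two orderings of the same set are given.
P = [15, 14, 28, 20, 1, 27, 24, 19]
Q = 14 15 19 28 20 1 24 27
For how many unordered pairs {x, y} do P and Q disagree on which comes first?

Assign each item its position (1..8) in the first ordering, then rewrite the second ordering as that position sequence:
positions: 15→1, 14→2, 28→3, 20→4, 1→5, 27→6, 24→7, 19→8
second ordering as positions: [2, 1, 8, 3, 4, 5, 7, 6]
Discordant pairs = inversions in this position sequence.
2: 1 → 1
1: 0
8: 3, 4, 5, 7, 6 → 5
3: 0
4: 0
5: 0
7: 6 → 1
6: 0
Total: 1 + 0 + 5 + 0 + 0 + 0 + 1 + 0 = 7

7 disagreeing pairs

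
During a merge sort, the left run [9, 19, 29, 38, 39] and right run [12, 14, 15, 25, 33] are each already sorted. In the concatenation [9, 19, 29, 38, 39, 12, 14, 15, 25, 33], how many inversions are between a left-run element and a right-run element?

17 cross-inversions

Take each right-half value and tally the left-half values above it:
r = 12: 19, 29, 38, 39 → 4
r = 14: 19, 29, 38, 39 → 4
r = 15: 19, 29, 38, 39 → 4
r = 25: 29, 38, 39 → 3
r = 33: 38, 39 → 2
Cross-inversions: 4 + 4 + 4 + 3 + 2 = 17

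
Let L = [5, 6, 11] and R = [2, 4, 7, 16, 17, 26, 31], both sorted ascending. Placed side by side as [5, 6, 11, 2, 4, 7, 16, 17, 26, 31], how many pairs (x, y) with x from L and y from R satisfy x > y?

Count, for every r in R, how many entries of L exceed r:
r = 2: 5, 6, 11 → 3
r = 4: 5, 6, 11 → 3
r = 7: 11 → 1
r = 16: none → 0
r = 17: none → 0
r = 26: none → 0
r = 31: none → 0
Cross-inversions: 3 + 3 + 1 + 0 + 0 + 0 + 0 = 7

7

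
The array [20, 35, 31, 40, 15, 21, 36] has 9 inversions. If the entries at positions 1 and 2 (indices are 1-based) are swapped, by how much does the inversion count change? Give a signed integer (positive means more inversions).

Positions 1 and 2 hold 20 and 35; after swapping, the array is [35, 20, 31, 40, 15, 21, 36].
Count, for each position, how many later elements it exceeds:
35 → 20, 31, 15, 21 → 4
20 → 15 → 1
31 → 15, 21 → 2
40 → 15, 21, 36 → 3
15 → none → 0
21 → none → 0
36 → none → 0
Sum: 4 + 1 + 2 + 3 + 0 + 0 + 0 = 10
Change: 10 − 9 = +1

+1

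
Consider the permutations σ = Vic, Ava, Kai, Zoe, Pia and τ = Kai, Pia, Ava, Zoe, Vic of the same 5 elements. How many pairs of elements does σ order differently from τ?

7

Assign each item its position (1..5) in the first ordering, then rewrite the second ordering as that position sequence:
positions: Vic→1, Ava→2, Kai→3, Zoe→4, Pia→5
second ordering as positions: [3, 5, 2, 4, 1]
Discordant pairs = inversions in this position sequence.
3: 2, 1 → 2
5: 2, 4, 1 → 3
2: 1 → 1
4: 1 → 1
1: 0
Total: 2 + 3 + 1 + 1 + 0 = 7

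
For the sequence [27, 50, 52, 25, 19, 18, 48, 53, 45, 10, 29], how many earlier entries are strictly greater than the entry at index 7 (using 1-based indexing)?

The element at index 7 is 48.
Elements before it: 27, 50, 52, 25, 19, 18
Those larger than 48: 50, 52

2 such elements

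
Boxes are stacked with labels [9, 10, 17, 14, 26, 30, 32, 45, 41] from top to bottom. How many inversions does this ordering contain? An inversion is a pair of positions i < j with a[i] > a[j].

Sweep left to right; for each value list the smaller values that follow it:
9 → none → 0
10 → none → 0
17 → 14 → 1
14 → none → 0
26 → none → 0
30 → none → 0
32 → none → 0
45 → 41 → 1
41 → none → 0
Sum: 0 + 0 + 1 + 0 + 0 + 0 + 0 + 1 + 0 = 2

2 inversions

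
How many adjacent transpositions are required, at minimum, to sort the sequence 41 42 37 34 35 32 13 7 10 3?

42 adjacent swaps

Each adjacent swap fixes exactly one inversion, so the minimum swap count equals the number of inversions.
Count inversions — for each element, later elements that are smaller:
41: 37, 34, 35, 32, 13, 7, 10, 3 → 8
42: 37, 34, 35, 32, 13, 7, 10, 3 → 8
37: 34, 35, 32, 13, 7, 10, 3 → 7
34: 32, 13, 7, 10, 3 → 5
35: 32, 13, 7, 10, 3 → 5
32: 13, 7, 10, 3 → 4
13: 7, 10, 3 → 3
7: 3 → 1
10: 3 → 1
3: none → 0
Total inversions: 8 + 8 + 7 + 5 + 5 + 4 + 3 + 1 + 1 + 0 = 42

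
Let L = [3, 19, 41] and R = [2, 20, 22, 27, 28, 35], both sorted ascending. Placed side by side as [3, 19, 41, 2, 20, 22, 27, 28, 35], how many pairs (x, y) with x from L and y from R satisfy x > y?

8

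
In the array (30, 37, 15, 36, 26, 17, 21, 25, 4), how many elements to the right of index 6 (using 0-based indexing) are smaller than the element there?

The element at index 6 is 21.
Elements after it: 25, 4
Those smaller than 21: 4

1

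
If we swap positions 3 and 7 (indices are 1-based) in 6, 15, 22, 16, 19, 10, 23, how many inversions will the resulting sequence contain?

Positions 3 and 7 hold 22 and 23; after swapping, the array is [6, 15, 23, 16, 19, 10, 22].
Element-by-element contributions:
6 → none → 0
15 → 10 → 1
23 → 16, 19, 10, 22 → 4
16 → 10 → 1
19 → 10 → 1
10 → none → 0
22 → none → 0
Sum: 0 + 1 + 4 + 1 + 1 + 0 + 0 = 7

7 inversions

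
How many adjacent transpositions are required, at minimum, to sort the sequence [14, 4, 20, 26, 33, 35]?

Minimum adjacent swaps = number of inversions (each swap of adjacent out-of-order elements removes one inversion and no swap can remove more).
Count inversions — for each element, later elements that are smaller:
14: 4 → 1
4: none → 0
20: none → 0
26: none → 0
33: none → 0
35: none → 0
Total inversions: 1 + 0 + 0 + 0 + 0 + 0 = 1

1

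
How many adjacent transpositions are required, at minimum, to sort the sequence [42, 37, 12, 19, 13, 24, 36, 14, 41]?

Minimum adjacent swaps = number of inversions (each swap of adjacent out-of-order elements removes one inversion and no swap can remove more).
Count inversions — for each element, later elements that are smaller:
42: 37, 12, 19, 13, 24, 36, 14, 41 → 8
37: 12, 19, 13, 24, 36, 14 → 6
12: none → 0
19: 13, 14 → 2
13: none → 0
24: 14 → 1
36: 14 → 1
14: none → 0
41: none → 0
Total inversions: 8 + 6 + 0 + 2 + 0 + 1 + 1 + 0 + 0 = 18

There are 18 adjacent swaps.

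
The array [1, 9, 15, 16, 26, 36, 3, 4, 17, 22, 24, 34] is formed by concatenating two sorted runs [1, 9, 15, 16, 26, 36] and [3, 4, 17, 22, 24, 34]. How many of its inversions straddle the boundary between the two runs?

Count, for every r in R, how many entries of L exceed r:
r = 3: 9, 15, 16, 26, 36 → 5
r = 4: 9, 15, 16, 26, 36 → 5
r = 17: 26, 36 → 2
r = 22: 26, 36 → 2
r = 24: 26, 36 → 2
r = 34: 36 → 1
Cross-inversions: 5 + 5 + 2 + 2 + 2 + 1 = 17

17 split inversions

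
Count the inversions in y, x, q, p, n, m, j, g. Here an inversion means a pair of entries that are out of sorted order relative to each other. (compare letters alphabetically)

28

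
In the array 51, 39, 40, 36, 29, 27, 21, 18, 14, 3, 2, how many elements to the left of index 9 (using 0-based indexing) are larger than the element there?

9 such elements

The element at index 9 is 3.
Elements before it: 51, 39, 40, 36, 29, 27, 21, 18, 14
Those larger than 3: 51, 39, 40, 36, 29, 27, 21, 18, 14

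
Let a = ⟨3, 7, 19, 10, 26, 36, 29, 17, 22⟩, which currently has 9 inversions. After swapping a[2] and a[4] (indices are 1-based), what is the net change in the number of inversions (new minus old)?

+1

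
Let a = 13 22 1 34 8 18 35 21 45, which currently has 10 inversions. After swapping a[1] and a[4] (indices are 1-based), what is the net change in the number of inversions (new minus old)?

+3

Positions 1 and 4 hold 13 and 34; after swapping, the array is [34, 22, 1, 13, 8, 18, 35, 21, 45].
Sweep left to right; for each value list the smaller values that follow it:
34 → 22, 1, 13, 8, 18, 21 → 6
22 → 1, 13, 8, 18, 21 → 5
1 → none → 0
13 → 8 → 1
8 → none → 0
18 → none → 0
35 → 21 → 1
21 → none → 0
45 → none → 0
Sum: 6 + 5 + 0 + 1 + 0 + 0 + 1 + 0 + 0 = 13
Change: 13 − 10 = +3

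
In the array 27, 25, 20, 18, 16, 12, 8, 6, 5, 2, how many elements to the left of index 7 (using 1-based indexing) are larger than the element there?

6

The element at index 7 is 8.
Elements before it: 27, 25, 20, 18, 16, 12
Those larger than 8: 27, 25, 20, 18, 16, 12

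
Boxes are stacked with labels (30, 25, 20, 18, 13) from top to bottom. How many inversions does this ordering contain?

Count, for each position, how many later elements it exceeds:
30 → 25, 20, 18, 13 → 4
25 → 20, 18, 13 → 3
20 → 18, 13 → 2
18 → 13 → 1
13 → none → 0
Sum: 4 + 3 + 2 + 1 + 0 = 10

10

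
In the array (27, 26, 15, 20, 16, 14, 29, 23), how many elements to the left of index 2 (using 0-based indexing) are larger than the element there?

2 such elements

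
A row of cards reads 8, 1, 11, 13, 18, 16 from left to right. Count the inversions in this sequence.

2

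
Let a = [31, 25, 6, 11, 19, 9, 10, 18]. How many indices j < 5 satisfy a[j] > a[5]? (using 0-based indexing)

The element at index 5 is 9.
Elements before it: 31, 25, 6, 11, 19
Those larger than 9: 31, 25, 11, 19

4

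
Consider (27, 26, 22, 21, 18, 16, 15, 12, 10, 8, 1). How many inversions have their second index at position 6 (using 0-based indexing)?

The element at index 6 is 15.
Elements before it: 27, 26, 22, 21, 18, 16
Those larger than 15: 27, 26, 22, 21, 18, 16

6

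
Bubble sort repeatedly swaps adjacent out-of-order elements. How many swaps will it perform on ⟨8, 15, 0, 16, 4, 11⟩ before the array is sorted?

Minimum adjacent swaps = number of inversions (each swap of adjacent out-of-order elements removes one inversion and no swap can remove more).
Count inversions — for each element, later elements that are smaller:
8: 0, 4 → 2
15: 0, 4, 11 → 3
0: none → 0
16: 4, 11 → 2
4: none → 0
11: none → 0
Total inversions: 2 + 3 + 0 + 2 + 0 + 0 = 7

7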